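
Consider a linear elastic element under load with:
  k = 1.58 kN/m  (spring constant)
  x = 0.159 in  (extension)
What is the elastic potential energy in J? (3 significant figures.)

0.0129 J

U is given directly by: U = ½kx².
k = 1.58 kN/m = 1580 N/m; x = 0.159 in = 0.004039 m.
U = 0.01289 J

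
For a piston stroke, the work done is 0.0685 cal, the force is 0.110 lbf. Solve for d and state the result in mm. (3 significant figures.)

586 mm

Solving W = F·d for d: d = W/F.
W = 0.0685 cal = 0.2866 J; F = 0.110 lbf = 0.4893 N.
d = 0.5857 m
0.5857 m × (1 mm / 0.001000 m) = 585.7 mm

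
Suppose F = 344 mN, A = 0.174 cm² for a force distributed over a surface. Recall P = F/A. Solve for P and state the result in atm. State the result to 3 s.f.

P is given directly by: P = F/A.
F = 344 mN = 0.3440 N; A = 0.174 cm² = 1.740×10^-5 m².
P = 19770 Pa
19770 Pa × (1 atm / 1.013×10^5 Pa) = 0.1951 atm

0.195 atm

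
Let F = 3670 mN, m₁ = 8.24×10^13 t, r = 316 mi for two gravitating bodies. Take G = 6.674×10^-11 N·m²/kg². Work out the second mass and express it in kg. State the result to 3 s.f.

Rearranging: m₂ = F·r²/(G·m₁).
F = 3670 mN = 3.670 N; m₁ = 8.24×10^13 t = 8.240×10^16 kg; r = 316 mi = 5.086×10^5 m; G = 6.674×10^-11 N·m²/kg².
m₂ = 1.726×10^5 kg

1.73×10^5 kg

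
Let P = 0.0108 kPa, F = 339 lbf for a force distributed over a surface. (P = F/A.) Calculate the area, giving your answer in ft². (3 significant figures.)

Solving P = F/A for A: A = F/P.
P = 0.0108 kPa = 10.80 Pa; F = 339 lbf = 1508 N.
A = 139.6 m²
139.6 m² × (1 ft² / 0.09290 m²) = 1503 ft²

1500 ft²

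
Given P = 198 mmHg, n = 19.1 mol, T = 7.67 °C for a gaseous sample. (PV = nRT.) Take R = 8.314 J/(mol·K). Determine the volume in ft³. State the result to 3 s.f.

From the ideal-gas law: V = nRT/P.
P = 198 mmHg = 26398 Pa; n = 19.1 mol; T = 7.67 °C = 280.8 K; R = 8.314 J/(mol·K).
V = 1.689 m³
1.689 m³ × (1 ft³ / 0.02832 m³) = 59.66 ft³

59.7 ft³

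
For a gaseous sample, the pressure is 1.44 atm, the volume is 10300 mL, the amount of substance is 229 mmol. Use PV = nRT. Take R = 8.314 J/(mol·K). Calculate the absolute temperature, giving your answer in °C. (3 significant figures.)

516 °C

From the ideal-gas law: T = PV/(nR).
P = 1.44 atm = 1.459×10^5 Pa; V = 10300 mL = 0.01030 m³; n = 229 mmol = 0.2290 mol; R = 8.314 J/(mol·K).
T = 789.4 K
789.4 K − 273.15 = 516.2 °C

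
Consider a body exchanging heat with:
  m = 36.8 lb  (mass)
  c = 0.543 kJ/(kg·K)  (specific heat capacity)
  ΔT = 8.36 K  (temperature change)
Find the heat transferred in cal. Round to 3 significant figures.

Q is given directly by: Q = mcΔT.
m = 36.8 lb = 16.69 kg; c = 0.543 kJ/(kg·K) = 543.0 J/(kg·K); ΔT = 8.36 K.
Q = 75774 J
75774 J × (1 cal / 4.184 J) = 18110 cal

18100 cal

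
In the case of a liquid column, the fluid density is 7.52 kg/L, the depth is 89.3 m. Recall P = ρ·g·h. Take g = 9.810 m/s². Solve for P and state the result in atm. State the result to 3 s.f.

P is given directly by: P = ρgh.
ρ = 7.52 kg/L = 7520 kg/m³; h = 89.3 m; g = 9.810 m/s².
P = 6.588×10^6 Pa
6.588×10^6 Pa × (1 atm / 1.013×10^5 Pa) = 65.02 atm

65.0 atm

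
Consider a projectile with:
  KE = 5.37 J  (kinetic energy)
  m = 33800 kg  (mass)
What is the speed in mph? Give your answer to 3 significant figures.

0.0399 mph

Rearranging: v = √(2·KE/m).
KE = 5.37 J; m = 33800 kg.
v = 0.01783 m/s
0.01783 m/s × (1 mph / 0.4470 m/s) = 0.03987 mph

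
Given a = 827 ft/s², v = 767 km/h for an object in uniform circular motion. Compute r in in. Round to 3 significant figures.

Rearranging a = v²/r for r: r = v²/a.
a = 827 ft/s² = 252.1 m/s²; v = 767 km/h = 213.1 m/s.
r = 180.1 m
180.1 m × (1 in / 0.02540 m) = 7090 in

7090 in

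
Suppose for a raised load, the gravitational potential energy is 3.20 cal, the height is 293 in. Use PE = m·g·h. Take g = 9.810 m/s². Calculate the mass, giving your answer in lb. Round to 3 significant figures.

0.404 lb

Rearranging PE = m·g·h for m: m = PE/(g·h).
PE = 3.20 cal = 13.39 J; h = 293 in = 7.442 m; g = 9.810 m/s².
m = 0.1834 kg
0.1834 kg × (1 lb / 0.4536 kg) = 0.4043 lb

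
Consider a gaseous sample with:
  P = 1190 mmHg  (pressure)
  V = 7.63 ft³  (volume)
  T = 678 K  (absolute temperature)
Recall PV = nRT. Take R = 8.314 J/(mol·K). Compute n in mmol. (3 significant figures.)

6080 mmol

From the ideal-gas law: n = PV/(RT).
P = 1190 mmHg = 1.587×10^5 Pa; V = 7.63 ft³ = 0.2161 m³; T = 678 K; R = 8.314 J/(mol·K).
n = 6.081 mol
6.081 mol × (1 mmol / 0.001000 mol) = 6081 mmol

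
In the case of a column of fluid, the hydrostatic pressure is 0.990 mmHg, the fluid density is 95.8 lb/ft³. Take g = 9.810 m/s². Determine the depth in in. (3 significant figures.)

Solving P = ρ·g·h for h: h = P/(ρ·g).
P = 0.990 mmHg = 132.0 Pa; ρ = 95.8 lb/ft³ = 1535 kg/m³; g = 9.810 m/s².
h = 0.008768 m
0.008768 m × (1 in / 0.02540 m) = 0.3452 in

0.345 in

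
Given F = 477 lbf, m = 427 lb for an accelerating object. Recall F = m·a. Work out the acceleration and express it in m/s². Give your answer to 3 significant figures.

11.0 m/s²

Solving F = m·a for a: a = F/m.
F = 477 lbf = 2122 N; m = 427 lb = 193.7 kg.
a = 10.95 m/s²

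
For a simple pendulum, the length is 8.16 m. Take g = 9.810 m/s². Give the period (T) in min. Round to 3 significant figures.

0.0955 min

T is given directly by: T = 2π√(L/g).
L = 8.16 m; g = 9.810 m/s².
T = 5.730 s
5.730 s × (1 min / 60.00 s) = 0.09551 min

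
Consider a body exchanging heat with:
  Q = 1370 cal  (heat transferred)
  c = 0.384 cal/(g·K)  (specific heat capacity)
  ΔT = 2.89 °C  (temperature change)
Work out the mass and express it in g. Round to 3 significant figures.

Solving Q = m·c·ΔT for m: m = Q/(c·ΔT).
Q = 1370 cal = 5732 J; c = 0.384 cal/(g·K) = 1607 J/(kg·K); ΔT = 2.89 °C = 2.890 K.
m = 1.235 kg
1.235 kg × (1 g / 0.001000 kg) = 1235 g

1230 g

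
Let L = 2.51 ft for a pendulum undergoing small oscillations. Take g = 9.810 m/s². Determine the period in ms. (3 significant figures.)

T is given directly by: T = 2π√(L/g).
L = 2.51 ft = 0.7650 m; g = 9.810 m/s².
T = 1.755 s
1.755 s × (1 ms / 0.001000 s) = 1755 ms

1750 ms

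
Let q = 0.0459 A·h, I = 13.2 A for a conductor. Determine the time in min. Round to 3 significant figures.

Rearranging q = I·t for t: t = q/I.
q = 0.0459 A·h = 165.2 C; I = 13.2 A.
t = 12.52 s
12.52 s × (1 min / 60.00 s) = 0.2086 min

0.209 min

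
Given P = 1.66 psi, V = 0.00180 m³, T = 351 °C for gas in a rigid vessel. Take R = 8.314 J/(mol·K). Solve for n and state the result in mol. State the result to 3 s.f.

0.00397 mol

Rearranging: n = PV/(RT).
P = 1.66 psi = 11445 Pa; V = 0.00180 m³; T = 351 °C = 624.1 K; R = 8.314 J/(mol·K).
n = 0.003970 mol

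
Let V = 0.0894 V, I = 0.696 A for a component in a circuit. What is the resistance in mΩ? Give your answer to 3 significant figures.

Rearranging: R = V/I.
V = 0.0894 V; I = 0.696 A.
R = 0.1284 Ω
0.1284 Ω × (1 mΩ / 0.001000 Ω) = 128.4 mΩ

128 mΩ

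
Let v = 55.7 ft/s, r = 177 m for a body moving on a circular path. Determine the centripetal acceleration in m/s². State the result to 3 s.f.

1.63 m/s²

a is given directly by: a = v²/r.
v = 55.7 ft/s = 16.98 m/s; r = 177 m.
a = 1.628 m/s²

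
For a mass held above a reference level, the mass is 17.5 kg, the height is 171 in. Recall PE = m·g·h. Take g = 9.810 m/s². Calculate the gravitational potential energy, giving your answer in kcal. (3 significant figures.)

0.178 kcal

PE is given directly by: PE = mgh.
m = 17.5 kg; h = 171 in = 4.343 m; g = 9.810 m/s².
PE = 745.7 J
745.7 J × (1 kcal / 4184 J) = 0.1782 kcal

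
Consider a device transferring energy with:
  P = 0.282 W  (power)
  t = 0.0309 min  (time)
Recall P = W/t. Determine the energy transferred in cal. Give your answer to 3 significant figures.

Solving P = W/t for W: W = P·t.
P = 0.282 W; t = 0.0309 min = 1.854 s.
W = 0.5228 J
0.5228 J × (1 cal / 4.184 J) = 0.1250 cal

0.125 cal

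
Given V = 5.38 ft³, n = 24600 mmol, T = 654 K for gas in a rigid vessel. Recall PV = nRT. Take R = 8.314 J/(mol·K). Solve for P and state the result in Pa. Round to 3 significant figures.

8.78×10^5 Pa

P is given directly by: P = nRT/V.
V = 5.38 ft³ = 0.1523 m³; n = 24600 mmol = 24.60 mol; T = 654 K; R = 8.314 J/(mol·K).
P = 8.780×10^5 Pa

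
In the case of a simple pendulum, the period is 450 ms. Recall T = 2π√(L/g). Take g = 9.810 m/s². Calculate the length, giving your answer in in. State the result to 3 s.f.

1.98 in

Rearranging: L = g·(T/2π)².
T = 450 ms = 0.4500 s; g = 9.810 m/s².
L = 0.05032 m
0.05032 m × (1 in / 0.02540 m) = 1.981 in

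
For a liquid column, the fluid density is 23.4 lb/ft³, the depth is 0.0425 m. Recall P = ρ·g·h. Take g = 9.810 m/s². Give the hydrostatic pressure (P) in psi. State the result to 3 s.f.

P is given directly by: P = ρgh.
ρ = 23.4 lb/ft³ = 374.8 kg/m³; h = 0.0425 m; g = 9.810 m/s².
P = 156.3 Pa
156.3 Pa × (1 psi / 6895 Pa) = 0.02267 psi

0.0227 psi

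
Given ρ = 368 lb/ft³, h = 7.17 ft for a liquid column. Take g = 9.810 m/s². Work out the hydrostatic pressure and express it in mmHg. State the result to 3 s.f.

948 mmHg

Directly: P = ρgh.
ρ = 368 lb/ft³ = 5895 kg/m³; h = 7.17 ft = 2.185 m; g = 9.810 m/s².
P = 1.264×10^5 Pa  (the unit combination reduces to kg/(m·s²) = Pa)
1.264×10^5 Pa × (1 mmHg / 133.3 Pa) = 947.9 mmHg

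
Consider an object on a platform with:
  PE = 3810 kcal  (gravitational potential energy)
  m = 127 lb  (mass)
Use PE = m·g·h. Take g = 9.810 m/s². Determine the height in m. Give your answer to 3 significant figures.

Solving PE = m·g·h for h: h = PE/(m·g).
PE = 3810 kcal = 1.594×10^7 J; m = 127 lb = 57.61 kg; g = 9.810 m/s².
h = 28208 m

28200 m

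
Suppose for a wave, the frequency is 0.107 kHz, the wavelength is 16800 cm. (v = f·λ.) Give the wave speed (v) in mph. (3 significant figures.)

40200 mph

v is given directly by: v = fλ.
f = 0.107 kHz = 107.0 Hz; λ = 16800 cm = 168.0 m.
v = 17976 m/s
17976 m/s × (1 mph / 0.4470 m/s) = 40211 mph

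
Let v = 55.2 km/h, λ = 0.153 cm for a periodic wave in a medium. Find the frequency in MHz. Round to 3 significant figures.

Rearranging: f = v/λ.
v = 55.2 km/h = 15.33 m/s; λ = 0.153 cm = 0.001530 m.
f = 10022 Hz
10022 Hz × (1 MHz / 1.000×10^6 Hz) = 0.01002 MHz

0.0100 MHz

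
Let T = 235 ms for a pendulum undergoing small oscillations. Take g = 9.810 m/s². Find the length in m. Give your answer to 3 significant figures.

Rearranging T = 2π√(L/g) for L: L = g·(T/2π)².
T = 235 ms = 0.2350 s; g = 9.810 m/s².
L = 0.01372 m

0.0137 m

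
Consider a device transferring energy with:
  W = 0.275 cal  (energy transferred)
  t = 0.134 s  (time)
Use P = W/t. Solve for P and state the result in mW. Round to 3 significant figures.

Directly: P = W/t.
W = 0.275 cal = 1.151 J; t = 0.134 s.
P = 8.587 W  (the unit combination reduces to kg·m²/s³ = W)
8.587 W × (1 mW / 0.001000 W) = 8587 mW

8590 mW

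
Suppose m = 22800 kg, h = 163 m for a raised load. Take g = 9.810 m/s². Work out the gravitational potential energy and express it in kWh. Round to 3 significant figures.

10.1 kWh

PE is given directly by: PE = mgh.
m = 22800 kg; h = 163 m; g = 9.810 m/s².
PE = 3.646×10^7 J
3.646×10^7 J × (1 kWh / 3.600×10^6 J) = 10.13 kWh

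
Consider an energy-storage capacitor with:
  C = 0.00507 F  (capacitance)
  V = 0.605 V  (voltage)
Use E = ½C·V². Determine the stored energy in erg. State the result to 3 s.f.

9280 erg

Directly: E = ½CV².
C = 0.00507 F; V = 0.605 V.
E = 9.279×10^-4 J  (the unit combination reduces to kg·m²/s² = J)
9.279×10^-4 J × (1 erg / 1.000×10^-7 J) = 9279 erg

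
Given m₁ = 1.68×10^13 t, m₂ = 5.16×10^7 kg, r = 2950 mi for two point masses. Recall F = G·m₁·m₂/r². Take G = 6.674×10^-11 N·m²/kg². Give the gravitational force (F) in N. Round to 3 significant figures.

2.57 N

F is given directly by: F = Gm₁m₂/r².
m₁ = 1.68×10^13 t = 1.680×10^16 kg; m₂ = 5.16×10^7 kg; r = 2950 mi = 4.748×10^6 m; G = 6.674×10^-11 N·m²/kg².
F = 2.567 N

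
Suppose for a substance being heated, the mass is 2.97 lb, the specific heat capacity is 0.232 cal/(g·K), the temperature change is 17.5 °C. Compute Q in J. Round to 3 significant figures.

Directly: Q = mcΔT.
m = 2.97 lb = 1.347 kg; c = 0.232 cal/(g·K) = 970.7 J/(kg·K); ΔT = 17.5 °C = 17.50 K.
Q = 22884 J  (the unit combination reduces to kg·m²/s² = J)

22900 J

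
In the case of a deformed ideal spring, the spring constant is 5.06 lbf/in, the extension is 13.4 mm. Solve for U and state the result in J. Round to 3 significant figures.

Directly: U = ½kx².
k = 5.06 lbf/in = 886.1 N/m; x = 13.4 mm = 0.01340 m.
U = 0.07956 J  (the unit combination reduces to kg·m²/s² = J)

0.0796 J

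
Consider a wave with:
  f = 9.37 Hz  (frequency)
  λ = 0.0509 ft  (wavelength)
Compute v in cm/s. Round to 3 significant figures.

Directly: v = fλ.
f = 9.37 Hz; λ = 0.0509 ft = 0.01551 m.
v = 0.1454 m/s
0.1454 m/s × (1 cm/s / 0.01000 m/s) = 14.54 cm/s

14.5 cm/s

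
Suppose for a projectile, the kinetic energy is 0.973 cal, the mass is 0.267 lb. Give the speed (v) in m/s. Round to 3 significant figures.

8.20 m/s

Rearranging KE = ½mv² for v: v = √(2·KE/m).
KE = 0.973 cal = 4.071 J; m = 0.267 lb = 0.1211 kg.
v = 8.199 m/s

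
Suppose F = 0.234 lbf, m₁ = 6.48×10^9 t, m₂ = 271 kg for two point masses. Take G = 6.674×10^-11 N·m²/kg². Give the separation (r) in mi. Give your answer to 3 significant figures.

Rearranging: r = √(G·m₁m₂/F).
F = 0.234 lbf = 1.041 N; m₁ = 6.48×10^9 t = 6.480×10^12 kg; m₂ = 271 kg; G = 6.674×10^-11 N·m²/kg².
r = 335.6 m
335.6 m × (1 mi / 1609 m) = 0.2085 mi

0.209 mi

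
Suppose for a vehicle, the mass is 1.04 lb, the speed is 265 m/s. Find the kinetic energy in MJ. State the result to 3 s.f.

Directly: KE = ½mv².
m = 1.04 lb = 0.4717 kg; v = 265 m/s.
KE = 16564 J
16564 J × (1 MJ / 1.000×10^6 J) = 0.01656 MJ

0.0166 MJ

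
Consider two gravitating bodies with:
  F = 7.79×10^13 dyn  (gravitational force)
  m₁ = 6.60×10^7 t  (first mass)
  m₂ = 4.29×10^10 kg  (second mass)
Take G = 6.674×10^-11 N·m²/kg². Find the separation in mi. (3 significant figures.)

0.00968 mi

Rearranging F = G·m₁·m₂/r² for r: r = √(G·m₁m₂/F).
F = 7.79×10^13 dyn = 7.790×10^8 N; m₁ = 6.60×10^7 t = 6.600×10^10 kg; m₂ = 4.29×10^10 kg; G = 6.674×10^-11 N·m²/kg².
r = 15.57 m
15.57 m × (1 mi / 1609 m) = 0.009678 mi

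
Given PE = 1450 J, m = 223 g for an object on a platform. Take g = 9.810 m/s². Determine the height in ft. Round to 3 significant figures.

2170 ft

Rearranging PE = m·g·h for h: h = PE/(m·g).
PE = 1450 J; m = 223 g = 0.2230 kg; g = 9.810 m/s².
h = 662.8 m
662.8 m × (1 ft / 0.3048 m) = 2175 ft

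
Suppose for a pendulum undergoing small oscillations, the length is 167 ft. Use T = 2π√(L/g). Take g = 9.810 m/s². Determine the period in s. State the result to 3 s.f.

14.3 s

T is given directly by: T = 2π√(L/g).
L = 167 ft = 50.90 m; g = 9.810 m/s².
T = 14.31 s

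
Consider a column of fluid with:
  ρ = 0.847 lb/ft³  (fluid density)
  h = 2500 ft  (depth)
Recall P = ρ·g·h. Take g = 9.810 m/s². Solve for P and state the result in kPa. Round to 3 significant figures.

P is given directly by: P = ρgh.
ρ = 0.847 lb/ft³ = 13.57 kg/m³; h = 2500 ft = 762.0 m; g = 9.810 m/s².
P = 1.014×10^5 Pa  (the unit combination reduces to kg/(m·s²) = Pa)
1.014×10^5 Pa × (1 kPa / 1000 Pa) = 101.4 kPa

101 kPa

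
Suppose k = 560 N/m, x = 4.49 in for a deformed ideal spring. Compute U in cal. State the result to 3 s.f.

U is given directly by: U = ½kx².
k = 560 N/m; x = 4.49 in = 0.1140 m.
U = 3.642 J
3.642 J × (1 cal / 4.184 J) = 0.8704 cal

0.870 cal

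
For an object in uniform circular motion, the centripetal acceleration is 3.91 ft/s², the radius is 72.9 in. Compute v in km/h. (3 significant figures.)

5.35 km/h

Solving a = v²/r for v: v = √(a·r).
a = 3.91 ft/s² = 1.192 m/s²; r = 72.9 in = 1.852 m.
v = 1.486 m/s
1.486 m/s × (1 km/h / 0.2778 m/s) = 5.348 km/h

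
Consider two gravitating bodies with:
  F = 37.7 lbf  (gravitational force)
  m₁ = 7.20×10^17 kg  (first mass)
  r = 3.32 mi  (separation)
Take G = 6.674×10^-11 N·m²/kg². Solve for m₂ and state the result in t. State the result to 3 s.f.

Rearranging F = G·m₁·m₂/r² for m₂: m₂ = F·r²/(G·m₁).
F = 37.7 lbf = 167.7 N; m₁ = 7.20×10^17 kg; r = 3.32 mi = 5343 m; G = 6.674×10^-11 N·m²/kg².
m₂ = 99.63 kg
99.63 kg × (1 t / 1000 kg) = 0.09963 t

0.0996 t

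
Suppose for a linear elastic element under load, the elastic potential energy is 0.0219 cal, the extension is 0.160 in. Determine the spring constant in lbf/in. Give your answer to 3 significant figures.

Solving U = ½k·x² for k: k = 2U/x².
U = 0.0219 cal = 0.09163 J; x = 0.160 in = 0.004064 m.
k = 11096 N/m
11096 N/m × (1 lbf/in / 175.1 N/m) = 63.36 lbf/in

63.4 lbf/in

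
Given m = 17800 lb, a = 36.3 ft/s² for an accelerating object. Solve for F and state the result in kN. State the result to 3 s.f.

From Newton's second law: F = m·a.
m = 17800 lb = 8074 kg; a = 36.3 ft/s² = 11.06 m/s².
F = 89332 N
89332 N × (1 kN / 1000 N) = 89.33 kN

89.3 kN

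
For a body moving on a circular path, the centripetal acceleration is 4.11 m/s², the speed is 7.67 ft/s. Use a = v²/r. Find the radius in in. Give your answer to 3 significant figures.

Rearranging: r = v²/a.
a = 4.11 m/s²; v = 7.67 ft/s = 2.338 m/s.
r = 1.330 m
1.330 m × (1 in / 0.02540 m) = 52.35 in

52.4 in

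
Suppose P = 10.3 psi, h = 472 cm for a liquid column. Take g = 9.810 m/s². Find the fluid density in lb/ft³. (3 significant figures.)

Rearranging P = ρ·g·h for ρ: ρ = P/(g·h).
P = 10.3 psi = 71016 Pa; h = 472 cm = 4.720 m; g = 9.810 m/s².
ρ = 1534 kg/m³
1534 kg/m³ × (1 lb/ft³ / 16.02 kg/m³) = 95.75 lb/ft³

95.7 lb/ft³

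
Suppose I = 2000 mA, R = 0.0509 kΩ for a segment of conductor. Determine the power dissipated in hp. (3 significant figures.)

P is given directly by: P = I²R.
I = 2000 mA = 2.000 A; R = 0.0509 kΩ = 50.90 Ω.
P = 203.6 W
203.6 W × (1 hp / 745.7 W) = 0.2730 hp

0.273 hp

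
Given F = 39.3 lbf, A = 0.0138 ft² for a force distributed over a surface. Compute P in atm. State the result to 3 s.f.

P is given directly by: P = F/A.
F = 39.3 lbf = 174.8 N; A = 0.0138 ft² = 0.001282 m².
P = 1.364×10^5 Pa
1.364×10^5 Pa × (1 atm / 1.013×10^5 Pa) = 1.346 atm

1.35 atm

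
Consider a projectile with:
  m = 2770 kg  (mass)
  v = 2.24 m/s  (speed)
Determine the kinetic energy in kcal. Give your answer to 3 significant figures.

Directly: KE = ½mv².
m = 2770 kg; v = 2.24 m/s.
KE = 6949 J
6949 J × (1 kcal / 4184 J) = 1.661 kcal

1.66 kcal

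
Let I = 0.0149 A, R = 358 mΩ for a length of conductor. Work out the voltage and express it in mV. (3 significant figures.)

V is given directly by: V = IR.
I = 0.0149 A; R = 358 mΩ = 0.3580 Ω.
V = 0.005334 V
0.005334 V × (1 mV / 0.001000 V) = 5.334 mV

5.33 mV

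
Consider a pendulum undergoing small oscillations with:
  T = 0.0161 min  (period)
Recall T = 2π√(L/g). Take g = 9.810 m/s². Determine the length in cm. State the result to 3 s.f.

Rearranging: L = g·(T/2π)².
T = 0.0161 min = 0.9660 s; g = 9.810 m/s².
L = 0.2319 m
0.2319 m × (1 cm / 0.01000 m) = 23.19 cm

23.2 cm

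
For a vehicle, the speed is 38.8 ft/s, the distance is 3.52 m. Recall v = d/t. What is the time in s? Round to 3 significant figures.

Rearranging v = d/t for t: t = d/v.
v = 38.8 ft/s = 11.83 m/s; d = 3.52 m.
t = 0.2976 s

0.298 s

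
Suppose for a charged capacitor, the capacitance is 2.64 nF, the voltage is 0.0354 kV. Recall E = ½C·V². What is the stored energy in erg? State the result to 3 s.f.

Directly: E = ½CV².
C = 2.64 nF = 2.640×10^-9 F; V = 0.0354 kV = 35.40 V.
E = 1.654×10^-6 J
1.654×10^-6 J × (1 erg / 1.000×10^-7 J) = 16.54 erg

16.5 erg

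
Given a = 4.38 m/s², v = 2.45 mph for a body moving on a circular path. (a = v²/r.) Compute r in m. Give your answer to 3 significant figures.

Rearranging: r = v²/a.
a = 4.38 m/s²; v = 2.45 mph = 1.095 m/s.
r = 0.2739 m

0.274 m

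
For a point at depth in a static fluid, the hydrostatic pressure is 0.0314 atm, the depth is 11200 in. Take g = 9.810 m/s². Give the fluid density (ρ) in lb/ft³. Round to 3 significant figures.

Rearranging P = ρ·g·h for ρ: ρ = P/(g·h).
P = 0.0314 atm = 3182 Pa; h = 11200 in = 284.5 m; g = 9.810 m/s².
ρ = 1.140 kg/m³
1.140 kg/m³ × (1 lb/ft³ / 16.02 kg/m³) = 0.07117 lb/ft³

0.0712 lb/ft³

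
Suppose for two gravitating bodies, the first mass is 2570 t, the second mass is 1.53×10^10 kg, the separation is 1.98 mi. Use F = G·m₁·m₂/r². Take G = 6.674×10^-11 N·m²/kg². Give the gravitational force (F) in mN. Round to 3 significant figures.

258 mN

From Newton's law of gravitation: F = Gm₁m₂/r².
m₁ = 2570 t = 2.570×10^6 kg; m₂ = 1.53×10^10 kg; r = 1.98 mi = 3187 m; G = 6.674×10^-11 N·m²/kg².
F = 0.2585 N
0.2585 N × (1 mN / 0.001000 N) = 258.5 mN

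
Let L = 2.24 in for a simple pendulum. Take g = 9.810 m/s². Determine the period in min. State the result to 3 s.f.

T is given directly by: T = 2π√(L/g).
L = 2.24 in = 0.05690 m; g = 9.810 m/s².
T = 0.4785 s
0.4785 s × (1 min / 60.00 s) = 0.007975 min

0.00798 min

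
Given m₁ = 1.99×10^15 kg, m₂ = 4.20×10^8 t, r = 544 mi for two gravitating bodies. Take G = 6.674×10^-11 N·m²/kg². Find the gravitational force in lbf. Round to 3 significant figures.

16400 lbf

From Newton's law of gravitation: F = Gm₁m₂/r².
m₁ = 1.99×10^15 kg; m₂ = 4.20×10^8 t = 4.200×10^11 kg; r = 544 mi = 8.755×10^5 m; G = 6.674×10^-11 N·m²/kg².
F = 72777 N
72777 N × (1 lbf / 4.448 N) = 16361 lbf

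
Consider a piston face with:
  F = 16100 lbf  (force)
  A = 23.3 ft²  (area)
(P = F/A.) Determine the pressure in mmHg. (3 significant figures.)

248 mmHg

P is given directly by: P = F/A.
F = 16100 lbf = 71616 N; A = 23.3 ft² = 2.165 m².
P = 33085 Pa  (the unit combination reduces to kg/(m·s²) = Pa)
33085 Pa × (1 mmHg / 133.3 Pa) = 248.2 mmHg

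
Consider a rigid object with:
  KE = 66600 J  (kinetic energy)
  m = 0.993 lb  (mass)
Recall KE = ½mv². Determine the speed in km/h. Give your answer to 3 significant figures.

1960 km/h

Rearranging: v = √(2·KE/m).
KE = 66600 J; m = 0.993 lb = 0.4504 kg.
v = 543.8 m/s
543.8 m/s × (1 km/h / 0.2778 m/s) = 1958 km/h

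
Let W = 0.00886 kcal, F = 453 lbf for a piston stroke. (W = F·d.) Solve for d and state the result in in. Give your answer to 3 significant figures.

0.724 in

Rearranging W = F·d for d: d = W/F.
W = 0.00886 kcal = 37.07 J; F = 453 lbf = 2015 N.
d = 0.01840 m
0.01840 m × (1 in / 0.02540 m) = 0.7243 in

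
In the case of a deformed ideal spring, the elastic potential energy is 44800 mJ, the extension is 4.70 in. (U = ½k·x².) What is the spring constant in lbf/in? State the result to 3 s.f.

35.9 lbf/in

Rearranging U = ½k·x² for k: k = 2U/x².
U = 44800 mJ = 44.80 J; x = 4.70 in = 0.1194 m.
k = 6287 N/m
6287 N/m × (1 lbf/in / 175.1 N/m) = 35.90 lbf/in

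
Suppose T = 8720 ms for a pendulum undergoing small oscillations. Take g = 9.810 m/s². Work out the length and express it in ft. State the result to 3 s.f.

62.0 ft

Rearranging T = 2π√(L/g) for L: L = g·(T/2π)².
T = 8720 ms = 8.720 s; g = 9.810 m/s².
L = 18.89 m
18.89 m × (1 ft / 0.3048 m) = 61.99 ft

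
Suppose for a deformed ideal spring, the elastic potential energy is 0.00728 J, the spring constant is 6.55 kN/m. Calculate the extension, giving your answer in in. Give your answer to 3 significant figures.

0.0587 in

Rearranging U = ½k·x² for x: x = √(2U/k).
U = 0.00728 J; k = 6.55 kN/m = 6550 N/m.
x = 0.001491 m
0.001491 m × (1 in / 0.02540 m) = 0.05870 in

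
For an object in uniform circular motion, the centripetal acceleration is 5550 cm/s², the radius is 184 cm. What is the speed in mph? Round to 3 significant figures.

22.6 mph

Rearranging a = v²/r for v: v = √(a·r).
a = 5550 cm/s² = 55.50 m/s²; r = 184 cm = 1.840 m.
v = 10.11 m/s
10.11 m/s × (1 mph / 0.4470 m/s) = 22.61 mph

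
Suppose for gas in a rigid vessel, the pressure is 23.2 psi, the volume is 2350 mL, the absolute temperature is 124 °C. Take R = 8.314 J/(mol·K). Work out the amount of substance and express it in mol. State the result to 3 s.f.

0.114 mol

From the ideal-gas law: n = PV/(RT).
P = 23.2 psi = 1.600×10^5 Pa; V = 2350 mL = 0.002350 m³; T = 124 °C = 397.1 K; R = 8.314 J/(mol·K).
n = 0.1138 mol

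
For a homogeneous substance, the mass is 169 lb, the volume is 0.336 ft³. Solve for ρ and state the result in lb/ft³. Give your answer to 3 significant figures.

503 lb/ft³

Directly: ρ = m/V.
m = 169 lb = 76.66 kg; V = 0.336 ft³ = 0.009514 m³.
ρ = 8057 kg/m³
8057 kg/m³ × (1 lb/ft³ / 16.02 kg/m³) = 503.0 lb/ft³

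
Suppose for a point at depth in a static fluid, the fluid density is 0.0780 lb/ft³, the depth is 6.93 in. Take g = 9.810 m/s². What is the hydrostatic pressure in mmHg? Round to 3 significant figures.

0.0162 mmHg

P is given directly by: P = ρgh.
ρ = 0.0780 lb/ft³ = 1.249 kg/m³; h = 6.93 in = 0.1760 m; g = 9.810 m/s².
P = 2.158 Pa
2.158 Pa × (1 mmHg / 133.3 Pa) = 0.01618 mmHg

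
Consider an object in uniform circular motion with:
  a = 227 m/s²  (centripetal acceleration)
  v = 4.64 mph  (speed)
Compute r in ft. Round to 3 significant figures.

Rearranging a = v²/r for r: r = v²/a.
a = 227 m/s²; v = 4.64 mph = 2.074 m/s.
r = 0.01895 m
0.01895 m × (1 ft / 0.3048 m) = 0.06219 ft

0.0622 ft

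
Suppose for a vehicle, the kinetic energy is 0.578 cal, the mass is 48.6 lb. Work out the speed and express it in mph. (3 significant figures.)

Solving KE = ½mv² for v: v = √(2·KE/m).
KE = 0.578 cal = 2.418 J; m = 48.6 lb = 22.04 kg.
v = 0.4684 m/s
0.4684 m/s × (1 mph / 0.4470 m/s) = 1.048 mph

1.05 mph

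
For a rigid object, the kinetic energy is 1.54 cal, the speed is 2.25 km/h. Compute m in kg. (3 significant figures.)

33.0 kg

Rearranging KE = ½mv² for m: m = 2·KE/v².
KE = 1.54 cal = 6.443 J; v = 2.25 km/h = 0.6250 m/s.
m = 32.99 kg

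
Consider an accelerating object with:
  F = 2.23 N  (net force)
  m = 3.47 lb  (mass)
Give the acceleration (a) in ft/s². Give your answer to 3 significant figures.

From Newton's second law: a = F/m.
F = 2.23 N; m = 3.47 lb = 1.574 kg.
a = 1.417 m/s²
1.417 m/s² × (1 ft/s² / 0.3048 m/s²) = 4.648 ft/s²

4.65 ft/s²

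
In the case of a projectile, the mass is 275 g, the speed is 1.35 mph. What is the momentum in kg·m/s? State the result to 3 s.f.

Directly: p = mv.
m = 275 g = 0.2750 kg; v = 1.35 mph = 0.6035 m/s.
p = 0.1660 kg·m/s

0.166 kg·m/s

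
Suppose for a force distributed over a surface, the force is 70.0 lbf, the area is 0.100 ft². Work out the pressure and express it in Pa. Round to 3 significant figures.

33500 Pa

P is given directly by: P = F/A.
F = 70.0 lbf = 311.4 N; A = 0.100 ft² = 0.009290 m².
P = 33516 Pa  (the unit combination reduces to kg/(m·s²) = Pa)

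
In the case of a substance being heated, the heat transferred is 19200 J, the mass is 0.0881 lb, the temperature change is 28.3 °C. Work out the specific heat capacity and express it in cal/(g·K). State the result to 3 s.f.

4.06 cal/(g·K)

Rearranging Q = m·c·ΔT for c: c = Q/(m·ΔT).
Q = 19200 J; m = 0.0881 lb = 0.03996 kg; ΔT = 28.3 °C = 28.30 K.
c = 16977 J/(kg·K)
16977 J/(kg·K) × (1 cal/(g·K) / 4184 J/(kg·K)) = 4.058 cal/(g·K)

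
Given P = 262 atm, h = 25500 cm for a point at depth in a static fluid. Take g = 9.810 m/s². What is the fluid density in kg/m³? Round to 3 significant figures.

Rearranging: ρ = P/(g·h).
P = 262 atm = 2.655×10^7 Pa; h = 25500 cm = 255.0 m; g = 9.810 m/s².
ρ = 10612 kg/m³

10600 kg/m³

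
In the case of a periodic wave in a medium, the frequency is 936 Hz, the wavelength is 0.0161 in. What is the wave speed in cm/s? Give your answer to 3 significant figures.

Directly: v = fλ.
f = 936 Hz; λ = 0.0161 in = 4.089×10^-4 m.
v = 0.3828 m/s
0.3828 m/s × (1 cm/s / 0.01000 m/s) = 38.28 cm/s

38.3 cm/s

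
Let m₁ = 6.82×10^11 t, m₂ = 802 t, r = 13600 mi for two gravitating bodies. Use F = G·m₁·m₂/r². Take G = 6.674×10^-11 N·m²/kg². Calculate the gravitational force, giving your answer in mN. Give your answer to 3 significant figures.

Directly: F = Gm₁m₂/r².
m₁ = 6.82×10^11 t = 6.820×10^14 kg; m₂ = 802 t = 8.020×10^5 kg; r = 13600 mi = 2.189×10^7 m; G = 6.674×10^-11 N·m²/kg².
F = 7.620×10^-5 N  (the unit combination reduces to kg·m/s² = N)
7.620×10^-5 N × (1 mN / 0.001000 N) = 0.07620 mN

0.0762 mN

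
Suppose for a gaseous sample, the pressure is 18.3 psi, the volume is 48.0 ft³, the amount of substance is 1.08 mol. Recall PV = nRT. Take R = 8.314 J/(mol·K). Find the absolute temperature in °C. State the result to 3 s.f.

Solving PV = nRT for T: T = PV/(nR).
P = 18.3 psi = 1.262×10^5 Pa; V = 48.0 ft³ = 1.359 m³; n = 1.08 mol; R = 8.314 J/(mol·K).
T = 19100 K
19100 K − 273.15 = 18826 °C

18800 °C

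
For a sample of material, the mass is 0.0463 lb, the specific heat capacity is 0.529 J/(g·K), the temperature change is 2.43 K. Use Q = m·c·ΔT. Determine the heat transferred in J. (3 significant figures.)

Q is given directly by: Q = mcΔT.
m = 0.0463 lb = 0.02100 kg; c = 0.529 J/(g·K) = 529.0 J/(kg·K); ΔT = 2.43 K.
Q = 27.00 J

27.0 J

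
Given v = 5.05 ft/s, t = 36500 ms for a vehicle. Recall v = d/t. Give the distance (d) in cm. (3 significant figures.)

5620 cm

Rearranging: d = v·t.
v = 5.05 ft/s = 1.539 m/s; t = 36500 ms = 36.50 s.
d = 56.18 m
56.18 m × (1 cm / 0.01000 m) = 5618 cm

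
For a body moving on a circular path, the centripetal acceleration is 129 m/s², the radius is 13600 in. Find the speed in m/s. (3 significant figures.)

211 m/s

Rearranging: v = √(a·r).
a = 129 m/s²; r = 13600 in = 345.4 m.
v = 211.1 m/s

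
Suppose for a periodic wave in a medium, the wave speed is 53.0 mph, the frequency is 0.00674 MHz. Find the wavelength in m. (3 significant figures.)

0.00352 m

Solving v = f·λ for λ: λ = v/f.
v = 53.0 mph = 23.69 m/s; f = 0.00674 MHz = 6740 Hz.
λ = 0.003515 m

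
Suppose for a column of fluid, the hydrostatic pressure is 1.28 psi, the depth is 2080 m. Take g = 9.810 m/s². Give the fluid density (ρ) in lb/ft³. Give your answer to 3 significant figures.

Rearranging P = ρ·g·h for ρ: ρ = P/(g·h).
P = 1.28 psi = 8825 Pa; h = 2080 m; g = 9.810 m/s².
ρ = 0.4325 kg/m³
0.4325 kg/m³ × (1 lb/ft³ / 16.02 kg/m³) = 0.02700 lb/ft³

0.0270 lb/ft³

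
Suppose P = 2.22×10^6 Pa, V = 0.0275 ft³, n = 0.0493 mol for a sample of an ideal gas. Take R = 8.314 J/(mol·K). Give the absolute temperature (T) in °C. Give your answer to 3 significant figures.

3940 °C

From the ideal-gas law: T = PV/(nR).
P = 2.22×10^6 Pa; V = 0.0275 ft³ = 7.787×10^-4 m³; n = 0.0493 mol; R = 8.314 J/(mol·K).
T = 4218 K
4218 K − 273.15 = 3945 °C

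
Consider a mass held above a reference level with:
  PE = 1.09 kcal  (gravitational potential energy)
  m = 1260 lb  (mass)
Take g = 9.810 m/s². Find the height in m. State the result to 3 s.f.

Rearranging: h = PE/(m·g).
PE = 1.09 kcal = 4561 J; m = 1260 lb = 571.5 kg; g = 9.810 m/s².
h = 0.8134 m

0.813 m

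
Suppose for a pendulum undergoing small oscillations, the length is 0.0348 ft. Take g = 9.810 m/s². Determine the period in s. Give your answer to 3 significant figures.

0.207 s

T is given directly by: T = 2π√(L/g).
L = 0.0348 ft = 0.01061 m; g = 9.810 m/s².
T = 0.2066 s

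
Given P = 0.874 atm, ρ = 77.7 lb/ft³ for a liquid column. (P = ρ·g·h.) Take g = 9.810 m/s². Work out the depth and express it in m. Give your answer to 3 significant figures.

7.25 m

Rearranging P = ρ·g·h for h: h = P/(ρ·g).
P = 0.874 atm = 88558 Pa; ρ = 77.7 lb/ft³ = 1245 kg/m³; g = 9.810 m/s².
h = 7.253 m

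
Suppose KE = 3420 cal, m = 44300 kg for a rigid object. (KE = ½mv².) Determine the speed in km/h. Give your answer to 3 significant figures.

2.89 km/h

Rearranging: v = √(2·KE/m).
KE = 3420 cal = 14309 J; m = 44300 kg.
v = 0.8038 m/s
0.8038 m/s × (1 km/h / 0.2778 m/s) = 2.894 km/h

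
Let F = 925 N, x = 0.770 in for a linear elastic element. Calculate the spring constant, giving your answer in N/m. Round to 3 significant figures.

Solving F = k·x for k: k = F/x.
F = 925 N; x = 0.770 in = 0.01956 m.
k = 47295 N/m

47300 N/m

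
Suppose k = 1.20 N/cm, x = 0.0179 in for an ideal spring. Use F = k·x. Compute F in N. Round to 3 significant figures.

0.0546 N

Directly: F = kx.
k = 1.20 N/cm = 120.0 N/m; x = 0.0179 in = 4.547×10^-4 m.
F = 0.05456 N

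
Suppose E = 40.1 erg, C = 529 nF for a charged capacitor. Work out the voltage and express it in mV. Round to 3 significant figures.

Rearranging: V = √(2E/C).
E = 40.1 erg = 4.010×10^-6 J; C = 529 nF = 5.290×10^-7 F.
V = 3.894 V
3.894 V × (1 mV / 0.001000 V) = 3894 mV

3890 mV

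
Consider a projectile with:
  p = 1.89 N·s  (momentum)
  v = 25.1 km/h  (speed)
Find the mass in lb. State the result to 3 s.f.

0.598 lb

Rearranging: m = p/v.
p = 1.89 N·s = 1.890 kg·m/s; v = 25.1 km/h = 6.972 m/s.
m = 0.2711 kg
0.2711 kg × (1 lb / 0.4536 kg) = 0.5976 lb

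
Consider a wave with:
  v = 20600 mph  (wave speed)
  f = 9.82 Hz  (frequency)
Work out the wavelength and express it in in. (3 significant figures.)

Rearranging v = f·λ for λ: λ = v/f.
v = 20600 mph = 9209 m/s; f = 9.82 Hz.
λ = 937.8 m
937.8 m × (1 in / 0.02540 m) = 36921 in

36900 in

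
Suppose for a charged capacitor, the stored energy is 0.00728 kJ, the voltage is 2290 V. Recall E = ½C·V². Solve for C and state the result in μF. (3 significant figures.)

2.78 μF

Rearranging E = ½C·V² for C: C = 2E/V².
E = 0.00728 kJ = 7.280 J; V = 2290 V.
C = 2.776×10^-6 F
2.776×10^-6 F × (1 μF / 1.000×10^-6 F) = 2.776 μF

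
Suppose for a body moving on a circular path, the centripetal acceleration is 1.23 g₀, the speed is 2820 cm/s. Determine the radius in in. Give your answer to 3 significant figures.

Rearranging: r = v²/a.
a = 1.23 g₀ = 12.06 m/s²; v = 2820 cm/s = 28.20 m/s.
r = 65.93 m
65.93 m × (1 in / 0.02540 m) = 2596 in

2600 in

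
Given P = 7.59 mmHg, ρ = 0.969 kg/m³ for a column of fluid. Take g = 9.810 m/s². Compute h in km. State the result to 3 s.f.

0.106 km

Solving P = ρ·g·h for h: h = P/(ρ·g).
P = 7.59 mmHg = 1012 Pa; ρ = 0.969 kg/m³; g = 9.810 m/s².
h = 106.5 m
106.5 m × (1 km / 1000 m) = 0.1065 km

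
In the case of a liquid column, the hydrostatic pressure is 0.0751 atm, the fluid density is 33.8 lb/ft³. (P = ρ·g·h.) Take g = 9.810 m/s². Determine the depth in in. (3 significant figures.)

56.4 in

Rearranging: h = P/(ρ·g).
P = 0.0751 atm = 7610 Pa; ρ = 33.8 lb/ft³ = 541.4 kg/m³; g = 9.810 m/s².
h = 1.433 m
1.433 m × (1 in / 0.02540 m) = 56.40 in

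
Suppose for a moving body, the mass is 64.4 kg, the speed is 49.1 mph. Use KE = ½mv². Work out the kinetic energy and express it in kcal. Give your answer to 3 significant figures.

3.71 kcal

Directly: KE = ½mv².
m = 64.4 kg; v = 49.1 mph = 21.95 m/s.
KE = 15514 J  (the unit combination reduces to kg·m²/s² = J)
15514 J × (1 kcal / 4184 J) = 3.708 kcal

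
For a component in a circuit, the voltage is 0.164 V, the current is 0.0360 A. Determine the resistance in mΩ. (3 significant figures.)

4560 mΩ

Solving V = I·R for R: R = V/I.
V = 0.164 V; I = 0.0360 A.
R = 4.556 Ω
4.556 Ω × (1 mΩ / 0.001000 Ω) = 4556 mΩ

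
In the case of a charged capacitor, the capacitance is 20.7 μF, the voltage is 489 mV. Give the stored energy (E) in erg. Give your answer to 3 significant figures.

Directly: E = ½CV².
C = 20.7 μF = 2.070×10^-5 F; V = 489 mV = 0.4890 V.
E = 2.475×10^-6 J  (the unit combination reduces to kg·m²/s² = J)
2.475×10^-6 J × (1 erg / 1.000×10^-7 J) = 24.75 erg

24.7 erg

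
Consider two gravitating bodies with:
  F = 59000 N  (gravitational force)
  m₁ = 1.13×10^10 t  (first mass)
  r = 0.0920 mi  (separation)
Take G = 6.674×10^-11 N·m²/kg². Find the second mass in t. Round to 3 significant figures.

1710 t

Rearranging: m₂ = F·r²/(G·m₁).
F = 59000 N; m₁ = 1.13×10^10 t = 1.130×10^13 kg; r = 0.0920 mi = 148.1 m; G = 6.674×10^-11 N·m²/kg².
m₂ = 1.715×10^6 kg
1.715×10^6 kg × (1 t / 1000 kg) = 1715 t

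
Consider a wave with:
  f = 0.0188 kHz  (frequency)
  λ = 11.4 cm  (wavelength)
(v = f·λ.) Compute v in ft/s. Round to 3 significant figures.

7.03 ft/s

v is given directly by: v = fλ.
f = 0.0188 kHz = 18.80 Hz; λ = 11.4 cm = 0.1140 m.
v = 2.143 m/s
2.143 m/s × (1 ft/s / 0.3048 m/s) = 7.031 ft/s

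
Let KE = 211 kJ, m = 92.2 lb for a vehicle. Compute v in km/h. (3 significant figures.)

362 km/h

Solving KE = ½mv² for v: v = √(2·KE/m).
KE = 211 kJ = 2.110×10^5 J; m = 92.2 lb = 41.82 kg.
v = 100.5 m/s
100.5 m/s × (1 km/h / 0.2778 m/s) = 361.6 km/h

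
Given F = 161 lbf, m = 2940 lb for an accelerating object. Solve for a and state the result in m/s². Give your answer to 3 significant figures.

From Newton's second law: a = F/m.
F = 161 lbf = 716.2 N; m = 2940 lb = 1334 kg.
a = 0.5370 m/s²

0.537 m/s²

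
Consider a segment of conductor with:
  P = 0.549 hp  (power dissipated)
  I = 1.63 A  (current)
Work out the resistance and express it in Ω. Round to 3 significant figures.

154 Ω

Rearranging P = I²R for R: R = P/I².
P = 0.549 hp = 409.4 W; I = 1.63 A.
R = 154.1 Ω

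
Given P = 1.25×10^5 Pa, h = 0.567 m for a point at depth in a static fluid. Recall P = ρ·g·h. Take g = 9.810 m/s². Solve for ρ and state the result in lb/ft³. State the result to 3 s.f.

1400 lb/ft³

Rearranging P = ρ·g·h for ρ: ρ = P/(g·h).
P = 1.25×10^5 Pa; h = 0.567 m; g = 9.810 m/s².
ρ = 22473 kg/m³
22473 kg/m³ × (1 lb/ft³ / 16.02 kg/m³) = 1403 lb/ft³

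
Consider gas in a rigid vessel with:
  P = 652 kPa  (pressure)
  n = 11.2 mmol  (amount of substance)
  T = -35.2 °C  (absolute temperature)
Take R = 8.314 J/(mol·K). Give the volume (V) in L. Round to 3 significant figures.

From the ideal-gas law: V = nRT/P.
P = 652 kPa = 6.520×10^5 Pa; n = 11.2 mmol = 0.01120 mol; T = -35.2 °C = 237.9 K; R = 8.314 J/(mol·K).
V = 3.398×10^-5 m³
3.398×10^-5 m³ × (1 L / 0.001000 m³) = 0.03398 L

0.0340 L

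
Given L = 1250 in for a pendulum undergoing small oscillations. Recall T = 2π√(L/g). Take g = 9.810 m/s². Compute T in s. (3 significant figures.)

11.3 s

Directly: T = 2π√(L/g).
L = 1250 in = 31.75 m; g = 9.810 m/s².
T = 11.30 s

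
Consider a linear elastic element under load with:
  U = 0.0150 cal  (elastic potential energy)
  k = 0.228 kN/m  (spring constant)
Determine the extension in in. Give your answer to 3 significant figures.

Solving U = ½k·x² for x: x = √(2U/k).
U = 0.0150 cal = 0.06276 J; k = 0.228 kN/m = 228.0 N/m.
x = 0.02346 m
0.02346 m × (1 in / 0.02540 m) = 0.9238 in

0.924 in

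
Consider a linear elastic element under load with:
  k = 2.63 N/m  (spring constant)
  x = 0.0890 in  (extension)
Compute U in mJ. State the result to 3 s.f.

Directly: U = ½kx².
k = 2.63 N/m; x = 0.0890 in = 0.002261 m.
U = 6.720×10^-6 J  (the unit combination reduces to kg·m²/s² = J)
6.720×10^-6 J × (1 mJ / 0.001000 J) = 0.006720 mJ

0.00672 mJ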